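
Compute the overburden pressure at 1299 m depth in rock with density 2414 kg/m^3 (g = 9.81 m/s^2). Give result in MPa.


P = rho * g * z / 1e6
= 2414 * 9.81 * 1299 / 1e6
= 30762060.66 / 1e6
= 30.7621 MPa

30.7621


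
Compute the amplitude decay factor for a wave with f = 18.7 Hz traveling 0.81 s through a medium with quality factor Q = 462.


pi*f*t/Q = pi*18.7*0.81/462 = 0.102999
A/A0 = exp(-0.102999) = 0.902128

0.902128


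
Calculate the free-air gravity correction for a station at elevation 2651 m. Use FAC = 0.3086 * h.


FAC = 0.3086 * h
= 0.3086 * 2651
= 818.0986 mGal

818.0986


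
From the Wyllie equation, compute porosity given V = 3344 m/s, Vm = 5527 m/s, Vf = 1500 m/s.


1/V - 1/Vm = 1/3344 - 1/5527 = 0.00011811
1/Vf - 1/Vm = 1/1500 - 1/5527 = 0.00048574
phi = 0.00011811 / 0.00048574 = 0.2432

0.2432


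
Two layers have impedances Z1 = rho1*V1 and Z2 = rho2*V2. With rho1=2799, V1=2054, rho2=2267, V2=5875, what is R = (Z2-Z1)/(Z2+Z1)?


Z1 = 2799 * 2054 = 5749146
Z2 = 2267 * 5875 = 13318625
R = (13318625 - 5749146) / (13318625 + 5749146) = 7569479 / 19067771 = 0.397

0.397


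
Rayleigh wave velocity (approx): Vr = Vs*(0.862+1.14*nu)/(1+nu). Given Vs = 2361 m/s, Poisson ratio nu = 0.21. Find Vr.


Numerator factor = 0.862 + 1.14*0.21 = 1.1014
Denominator = 1 + 0.21 = 1.21
Vr = 2361 * 1.1014 / 1.21 = 2149.1 m/s

2149.1


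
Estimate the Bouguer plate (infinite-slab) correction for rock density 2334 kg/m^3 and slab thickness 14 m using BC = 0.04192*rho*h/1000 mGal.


BC = 0.04192 * rho * h / 1000
= 0.04192 * 2334 * 14 / 1000
= 1.3698 mGal

1.3698


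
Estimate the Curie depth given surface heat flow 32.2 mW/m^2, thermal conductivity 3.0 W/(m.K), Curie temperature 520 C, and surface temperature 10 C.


T_Curie - T_surf = 520 - 10 = 510 C
Convert q to W/m^2: 32.2 mW/m^2 = 0.0322 W/m^2
d = 510 * 3.0 / 0.0322 = 47515.53 m

47515.53


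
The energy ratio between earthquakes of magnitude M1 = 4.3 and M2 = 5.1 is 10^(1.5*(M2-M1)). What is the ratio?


M2 - M1 = 5.1 - 4.3 = 0.8
1.5 * 0.8 = 1.2
ratio = 10^1.2 = 15.85

15.85


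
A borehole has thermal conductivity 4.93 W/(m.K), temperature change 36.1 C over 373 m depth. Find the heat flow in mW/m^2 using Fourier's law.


q = k * dT / dz * 1000
= 4.93 * 36.1 / 373 * 1000
= 0.477139 * 1000
= 477.1394 mW/m^2

477.1394


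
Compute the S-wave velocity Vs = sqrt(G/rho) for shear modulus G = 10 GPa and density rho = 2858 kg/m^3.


Convert G to Pa: G = 10e9 Pa
Compute G/rho = 10e9 / 2858 = 3498950.3149
Vs = sqrt(3498950.3149) = 1870.55 m/s

1870.55


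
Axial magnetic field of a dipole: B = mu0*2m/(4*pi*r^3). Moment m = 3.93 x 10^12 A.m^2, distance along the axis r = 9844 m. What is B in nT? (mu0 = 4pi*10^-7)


m = 3.93 x 10^12 = 3930000000000 A.m^2
2m = 7860000000000 A.m^2
r^3 = 9844^3 = 953926283584
B = (4pi*10^-7) * 7860000000000 / (4*pi * 953926283584) * 1e9
= 9877167.302886 / 11987391218294.83 * 1e9
= 823.963 nT

823.963


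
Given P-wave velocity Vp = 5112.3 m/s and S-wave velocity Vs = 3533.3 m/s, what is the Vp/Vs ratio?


Vp/Vs = 5112.3 / 3533.3
= 1.4469

1.4469


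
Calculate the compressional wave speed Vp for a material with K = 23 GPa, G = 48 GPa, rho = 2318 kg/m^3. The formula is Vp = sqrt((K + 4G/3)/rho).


First compute the effective modulus:
K + 4G/3 = 23e9 + 4*48e9/3 = 87000000000.0 Pa
Then divide by density:
87000000000.0 / 2318 = 37532355.4789 Pa/(kg/m^3)
Take the square root:
Vp = sqrt(37532355.4789) = 6126.37 m/s

6126.37


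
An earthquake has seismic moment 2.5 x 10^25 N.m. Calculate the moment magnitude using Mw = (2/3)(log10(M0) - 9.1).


log10(M0) = log10(2.5 x 10^25) = 25.3979
Mw = 2/3 * (25.3979 - 9.1)
= 2/3 * 16.2979
= 10.87

10.87


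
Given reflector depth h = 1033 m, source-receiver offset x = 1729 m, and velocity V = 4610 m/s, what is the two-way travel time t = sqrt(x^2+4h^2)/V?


x^2 + 4h^2 = 1729^2 + 4*1033^2 = 2989441 + 4268356 = 7257797
sqrt(7257797) = 2694.0299
t = 2694.0299 / 4610 = 0.5844 s

0.5844


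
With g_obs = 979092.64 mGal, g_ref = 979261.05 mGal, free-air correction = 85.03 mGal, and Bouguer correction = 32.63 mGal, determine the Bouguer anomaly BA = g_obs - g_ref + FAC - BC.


BA = g_obs - g_ref + FAC - BC
= 979092.64 - 979261.05 + 85.03 - 32.63
= -116.01 mGal

-116.01


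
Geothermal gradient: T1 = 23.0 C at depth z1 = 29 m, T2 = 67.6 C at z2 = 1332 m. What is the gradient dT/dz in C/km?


dT = 67.6 - 23.0 = 44.6 C
dz = 1332 - 29 = 1303 m
gradient = dT/dz * 1000 = 44.6/1303 * 1000 = 34.2287 C/km

34.2287


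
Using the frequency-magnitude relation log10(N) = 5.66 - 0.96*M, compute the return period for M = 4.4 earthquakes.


log10(N) = 5.66 - 0.96*4.4 = 1.436
N = 10^1.436 = 27.289778
T = 1/N = 1/27.289778 = 0.0366 years

0.0366


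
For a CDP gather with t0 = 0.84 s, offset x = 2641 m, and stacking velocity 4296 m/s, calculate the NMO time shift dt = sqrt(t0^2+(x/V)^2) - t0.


x/Vnmo = 2641/4296 = 0.614758
(x/Vnmo)^2 = 0.377927
t0^2 = 0.7056
sqrt(0.7056 + 0.377927) = 1.040926
dt = 1.040926 - 0.84 = 0.200926

0.200926


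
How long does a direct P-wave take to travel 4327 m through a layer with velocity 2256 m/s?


t = x / V
= 4327 / 2256
= 1.918 s

1.918


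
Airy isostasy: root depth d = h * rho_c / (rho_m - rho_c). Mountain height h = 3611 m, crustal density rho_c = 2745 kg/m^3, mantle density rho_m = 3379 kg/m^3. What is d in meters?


rho_m - rho_c = 3379 - 2745 = 634
d = 3611 * 2745 / 634
= 9912195 / 634
= 15634.38 m

15634.38


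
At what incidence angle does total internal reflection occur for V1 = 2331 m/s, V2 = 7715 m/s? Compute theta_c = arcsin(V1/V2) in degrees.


V1/V2 = 2331/7715 = 0.302139
theta_c = arcsin(0.302139) = 17.5861 degrees

17.5861


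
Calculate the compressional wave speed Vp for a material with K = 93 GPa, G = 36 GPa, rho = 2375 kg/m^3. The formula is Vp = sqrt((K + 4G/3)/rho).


First compute the effective modulus:
K + 4G/3 = 93e9 + 4*36e9/3 = 141000000000.0 Pa
Then divide by density:
141000000000.0 / 2375 = 59368421.0526 Pa/(kg/m^3)
Take the square root:
Vp = sqrt(59368421.0526) = 7705.09 m/s

7705.09


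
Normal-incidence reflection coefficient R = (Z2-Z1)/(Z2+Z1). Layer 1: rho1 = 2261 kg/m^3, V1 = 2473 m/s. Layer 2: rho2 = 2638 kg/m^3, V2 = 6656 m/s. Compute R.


Z1 = 2261 * 2473 = 5591453
Z2 = 2638 * 6656 = 17558528
R = (17558528 - 5591453) / (17558528 + 5591453) = 11967075 / 23149981 = 0.5169

0.5169


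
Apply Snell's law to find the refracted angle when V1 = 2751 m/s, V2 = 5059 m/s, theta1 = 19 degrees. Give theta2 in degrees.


sin(theta1) = sin(19 deg) = 0.325568
sin(theta2) = V2/V1 * sin(theta1) = 5059/2751 * 0.325568 = 0.598709
theta2 = arcsin(0.598709) = 36.7775 degrees

36.7775


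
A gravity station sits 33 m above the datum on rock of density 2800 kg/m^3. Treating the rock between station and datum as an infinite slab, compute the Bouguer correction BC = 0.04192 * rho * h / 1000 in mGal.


BC = 0.04192 * rho * h / 1000
= 0.04192 * 2800 * 33 / 1000
= 3.8734 mGal

3.8734


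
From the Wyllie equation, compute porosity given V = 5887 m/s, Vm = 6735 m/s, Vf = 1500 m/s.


1/V - 1/Vm = 1/5887 - 1/6735 = 2.139e-05
1/Vf - 1/Vm = 1/1500 - 1/6735 = 0.00051819
phi = 2.139e-05 / 0.00051819 = 0.0413

0.0413


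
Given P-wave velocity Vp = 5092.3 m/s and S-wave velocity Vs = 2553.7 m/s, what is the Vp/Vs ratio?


Vp/Vs = 5092.3 / 2553.7
= 1.9941

1.9941


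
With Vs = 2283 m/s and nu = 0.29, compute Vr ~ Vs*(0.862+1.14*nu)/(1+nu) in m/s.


Numerator factor = 0.862 + 1.14*0.29 = 1.1926
Denominator = 1 + 0.29 = 1.29
Vr = 2283 * 1.1926 / 1.29 = 2110.62 m/s

2110.62


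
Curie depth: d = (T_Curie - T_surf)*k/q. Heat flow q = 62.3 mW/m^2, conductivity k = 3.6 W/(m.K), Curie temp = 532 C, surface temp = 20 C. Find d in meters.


T_Curie - T_surf = 532 - 20 = 512 C
Convert q to W/m^2: 62.3 mW/m^2 = 0.0623 W/m^2
d = 512 * 3.6 / 0.0623 = 29585.87 m

29585.87


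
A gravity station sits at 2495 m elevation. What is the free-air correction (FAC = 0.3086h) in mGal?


FAC = 0.3086 * h
= 0.3086 * 2495
= 769.957 mGal

769.957


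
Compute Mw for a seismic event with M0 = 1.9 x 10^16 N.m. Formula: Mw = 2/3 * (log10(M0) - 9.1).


log10(M0) = log10(1.9 x 10^16) = 16.2788
Mw = 2/3 * (16.2788 - 9.1)
= 2/3 * 7.1788
= 4.79

4.79


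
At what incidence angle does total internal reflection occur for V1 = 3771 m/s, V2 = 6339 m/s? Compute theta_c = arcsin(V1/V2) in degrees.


V1/V2 = 3771/6339 = 0.594889
theta_c = arcsin(0.594889) = 36.5047 degrees

36.5047


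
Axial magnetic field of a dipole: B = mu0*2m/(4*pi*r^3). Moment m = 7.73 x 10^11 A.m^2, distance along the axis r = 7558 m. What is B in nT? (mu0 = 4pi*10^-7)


m = 7.73 x 10^11 = 773000000000 A.m^2
2m = 1546000000000 A.m^2
r^3 = 7558^3 = 431738385112
B = (4pi*10^-7) * 1546000000000 / (4*pi * 431738385112) * 1e9
= 1942760.89698 / 5425384555762.32 * 1e9
= 358.0872 nT

358.0872


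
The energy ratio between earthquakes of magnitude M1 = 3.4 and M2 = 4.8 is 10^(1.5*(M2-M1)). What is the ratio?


M2 - M1 = 4.8 - 3.4 = 1.4
1.5 * 1.4 = 2.1
ratio = 10^2.1 = 125.89

125.89


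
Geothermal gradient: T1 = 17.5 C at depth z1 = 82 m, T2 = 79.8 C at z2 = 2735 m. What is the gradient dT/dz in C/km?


dT = 79.8 - 17.5 = 62.3 C
dz = 2735 - 82 = 2653 m
gradient = dT/dz * 1000 = 62.3/2653 * 1000 = 23.4828 C/km

23.4828


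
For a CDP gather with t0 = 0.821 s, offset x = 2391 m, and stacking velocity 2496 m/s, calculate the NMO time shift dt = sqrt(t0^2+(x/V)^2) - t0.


x/Vnmo = 2391/2496 = 0.957933
(x/Vnmo)^2 = 0.917635
t0^2 = 0.674041
sqrt(0.674041 + 0.917635) = 1.261616
dt = 1.261616 - 0.821 = 0.440616

0.440616


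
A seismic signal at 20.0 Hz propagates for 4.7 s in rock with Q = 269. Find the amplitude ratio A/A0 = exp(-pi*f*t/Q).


pi*f*t/Q = pi*20.0*4.7/269 = 1.097806
A/A0 = exp(-1.097806) = 0.333602

0.333602


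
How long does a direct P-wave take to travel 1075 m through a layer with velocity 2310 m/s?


t = x / V
= 1075 / 2310
= 0.4654 s

0.4654


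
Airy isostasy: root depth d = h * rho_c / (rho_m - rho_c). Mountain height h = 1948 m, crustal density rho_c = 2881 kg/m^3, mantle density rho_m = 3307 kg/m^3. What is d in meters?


rho_m - rho_c = 3307 - 2881 = 426
d = 1948 * 2881 / 426
= 5612188 / 426
= 13174.15 m

13174.15


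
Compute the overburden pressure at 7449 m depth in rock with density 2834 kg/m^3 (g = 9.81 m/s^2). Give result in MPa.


P = rho * g * z / 1e6
= 2834 * 9.81 * 7449 / 1e6
= 207093671.46 / 1e6
= 207.0937 MPa

207.0937


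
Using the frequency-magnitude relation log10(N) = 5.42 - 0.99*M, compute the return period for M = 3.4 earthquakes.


log10(N) = 5.42 - 0.99*3.4 = 2.054
N = 10^2.054 = 113.240036
T = 1/N = 1/113.240036 = 0.0088 years

0.0088


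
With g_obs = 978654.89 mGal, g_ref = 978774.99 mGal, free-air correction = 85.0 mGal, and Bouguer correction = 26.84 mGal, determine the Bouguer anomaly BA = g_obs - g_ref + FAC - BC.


BA = g_obs - g_ref + FAC - BC
= 978654.89 - 978774.99 + 85.0 - 26.84
= -61.94 mGal

-61.94


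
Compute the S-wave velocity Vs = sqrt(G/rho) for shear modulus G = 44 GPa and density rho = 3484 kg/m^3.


Convert G to Pa: G = 44e9 Pa
Compute G/rho = 44e9 / 3484 = 12629161.8829
Vs = sqrt(12629161.8829) = 3553.75 m/s

3553.75


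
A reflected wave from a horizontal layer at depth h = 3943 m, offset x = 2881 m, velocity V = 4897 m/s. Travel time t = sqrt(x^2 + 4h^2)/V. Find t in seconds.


x^2 + 4h^2 = 2881^2 + 4*3943^2 = 8300161 + 62188996 = 70489157
sqrt(70489157) = 8395.7821
t = 8395.7821 / 4897 = 1.7145 s

1.7145


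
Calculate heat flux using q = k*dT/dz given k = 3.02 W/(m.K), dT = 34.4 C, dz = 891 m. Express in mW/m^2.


q = k * dT / dz * 1000
= 3.02 * 34.4 / 891 * 1000
= 0.116597 * 1000
= 116.5971 mW/m^2

116.5971


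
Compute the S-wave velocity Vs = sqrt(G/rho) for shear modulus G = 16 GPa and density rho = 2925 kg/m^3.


Convert G to Pa: G = 16e9 Pa
Compute G/rho = 16e9 / 2925 = 5470085.4701
Vs = sqrt(5470085.4701) = 2338.82 m/s

2338.82


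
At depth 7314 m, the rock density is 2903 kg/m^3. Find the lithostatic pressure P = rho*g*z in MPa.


P = rho * g * z / 1e6
= 2903 * 9.81 * 7314 / 1e6
= 208291237.02 / 1e6
= 208.2912 MPa

208.2912


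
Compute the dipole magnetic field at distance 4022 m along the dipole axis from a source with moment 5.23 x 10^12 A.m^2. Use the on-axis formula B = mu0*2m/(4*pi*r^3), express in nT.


m = 5.23 x 10^12 = 5230000000000 A.m^2
2m = 10460000000000 A.m^2
r^3 = 4022^3 = 65061818648
B = (4pi*10^-7) * 10460000000000 / (4*pi * 65061818648) * 1e9
= 13144423.66262 / 817590925974.99 * 1e9
= 16077.0175 nT

16077.0175


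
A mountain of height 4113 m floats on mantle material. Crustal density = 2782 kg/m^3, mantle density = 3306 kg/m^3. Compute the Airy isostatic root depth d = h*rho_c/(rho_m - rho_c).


rho_m - rho_c = 3306 - 2782 = 524
d = 4113 * 2782 / 524
= 11442366 / 524
= 21836.58 m

21836.58


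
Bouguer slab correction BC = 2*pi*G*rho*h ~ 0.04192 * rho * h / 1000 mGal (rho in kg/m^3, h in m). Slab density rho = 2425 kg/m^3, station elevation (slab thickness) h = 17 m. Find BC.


BC = 0.04192 * rho * h / 1000
= 0.04192 * 2425 * 17 / 1000
= 1.7282 mGal

1.7282


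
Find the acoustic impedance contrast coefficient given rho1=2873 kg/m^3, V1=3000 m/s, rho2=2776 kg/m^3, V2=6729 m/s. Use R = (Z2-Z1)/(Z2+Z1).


Z1 = 2873 * 3000 = 8619000
Z2 = 2776 * 6729 = 18679704
R = (18679704 - 8619000) / (18679704 + 8619000) = 10060704 / 27298704 = 0.3685

0.3685


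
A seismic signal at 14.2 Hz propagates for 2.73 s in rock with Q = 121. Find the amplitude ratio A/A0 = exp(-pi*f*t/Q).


pi*f*t/Q = pi*14.2*2.73/121 = 1.006504
A/A0 = exp(-1.006504) = 0.365495

0.365495


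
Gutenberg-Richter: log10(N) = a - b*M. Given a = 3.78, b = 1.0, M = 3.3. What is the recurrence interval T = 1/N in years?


log10(N) = 3.78 - 1.0*3.3 = 0.48
N = 10^0.48 = 3.019952
T = 1/N = 1/3.019952 = 0.3311 years

0.3311


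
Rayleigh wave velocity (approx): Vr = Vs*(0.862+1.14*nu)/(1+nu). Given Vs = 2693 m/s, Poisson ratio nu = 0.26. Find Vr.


Numerator factor = 0.862 + 1.14*0.26 = 1.1584
Denominator = 1 + 0.26 = 1.26
Vr = 2693 * 1.1584 / 1.26 = 2475.85 m/s

2475.85


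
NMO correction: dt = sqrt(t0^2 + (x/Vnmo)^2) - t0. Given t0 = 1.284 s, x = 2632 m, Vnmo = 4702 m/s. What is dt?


x/Vnmo = 2632/4702 = 0.559762
(x/Vnmo)^2 = 0.313333
t0^2 = 1.648656
sqrt(1.648656 + 0.313333) = 1.40071
dt = 1.40071 - 1.284 = 0.11671

0.11671


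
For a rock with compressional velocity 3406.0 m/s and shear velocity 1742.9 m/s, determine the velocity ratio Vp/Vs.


Vp/Vs = 3406.0 / 1742.9
= 1.9542

1.9542


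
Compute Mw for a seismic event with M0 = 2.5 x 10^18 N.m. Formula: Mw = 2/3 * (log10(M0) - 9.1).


log10(M0) = log10(2.5 x 10^18) = 18.3979
Mw = 2/3 * (18.3979 - 9.1)
= 2/3 * 9.2979
= 6.2

6.2


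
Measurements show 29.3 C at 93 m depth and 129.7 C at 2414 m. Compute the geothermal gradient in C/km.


dT = 129.7 - 29.3 = 100.4 C
dz = 2414 - 93 = 2321 m
gradient = dT/dz * 1000 = 100.4/2321 * 1000 = 43.2572 C/km

43.2572


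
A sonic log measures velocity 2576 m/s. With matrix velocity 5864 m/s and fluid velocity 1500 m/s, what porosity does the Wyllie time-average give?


1/V - 1/Vm = 1/2576 - 1/5864 = 0.00021767
1/Vf - 1/Vm = 1/1500 - 1/5864 = 0.00049613
phi = 0.00021767 / 0.00049613 = 0.4387

0.4387


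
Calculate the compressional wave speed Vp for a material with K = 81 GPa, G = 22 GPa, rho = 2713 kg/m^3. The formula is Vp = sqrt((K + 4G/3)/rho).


First compute the effective modulus:
K + 4G/3 = 81e9 + 4*22e9/3 = 110333333333.33 Pa
Then divide by density:
110333333333.33 / 2713 = 40668386.7797 Pa/(kg/m^3)
Take the square root:
Vp = sqrt(40668386.7797) = 6377.18 m/s

6377.18


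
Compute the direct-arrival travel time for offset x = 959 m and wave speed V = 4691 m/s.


t = x / V
= 959 / 4691
= 0.2044 s

0.2044


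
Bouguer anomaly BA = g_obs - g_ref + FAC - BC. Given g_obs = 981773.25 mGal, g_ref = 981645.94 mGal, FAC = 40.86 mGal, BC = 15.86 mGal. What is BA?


BA = g_obs - g_ref + FAC - BC
= 981773.25 - 981645.94 + 40.86 - 15.86
= 152.31 mGal

152.31


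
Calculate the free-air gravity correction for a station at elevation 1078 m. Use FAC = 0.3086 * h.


FAC = 0.3086 * h
= 0.3086 * 1078
= 332.6708 mGal

332.6708


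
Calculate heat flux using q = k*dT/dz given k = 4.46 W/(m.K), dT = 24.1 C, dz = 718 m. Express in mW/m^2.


q = k * dT / dz * 1000
= 4.46 * 24.1 / 718 * 1000
= 0.149702 * 1000
= 149.7019 mW/m^2

149.7019


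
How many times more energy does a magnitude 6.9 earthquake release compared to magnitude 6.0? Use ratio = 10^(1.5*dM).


M2 - M1 = 6.9 - 6.0 = 0.9
1.5 * 0.9 = 1.35
ratio = 10^1.35 = 22.39

22.39


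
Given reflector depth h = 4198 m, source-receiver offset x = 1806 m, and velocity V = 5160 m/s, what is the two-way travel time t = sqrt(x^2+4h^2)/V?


x^2 + 4h^2 = 1806^2 + 4*4198^2 = 3261636 + 70492816 = 73754452
sqrt(73754452) = 8588.0412
t = 8588.0412 / 5160 = 1.6643 s

1.6643


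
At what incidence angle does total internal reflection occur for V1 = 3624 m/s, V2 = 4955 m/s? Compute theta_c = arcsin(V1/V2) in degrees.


V1/V2 = 3624/4955 = 0.731382
theta_c = arcsin(0.731382) = 47.0024 degrees

47.0024


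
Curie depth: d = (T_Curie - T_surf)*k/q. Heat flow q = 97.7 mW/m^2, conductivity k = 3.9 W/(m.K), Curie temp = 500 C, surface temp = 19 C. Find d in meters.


T_Curie - T_surf = 500 - 19 = 481 C
Convert q to W/m^2: 97.7 mW/m^2 = 0.0977 W/m^2
d = 481 * 3.9 / 0.0977 = 19200.61 m

19200.61


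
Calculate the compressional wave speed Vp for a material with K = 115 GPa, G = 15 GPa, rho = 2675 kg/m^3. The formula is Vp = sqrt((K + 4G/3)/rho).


First compute the effective modulus:
K + 4G/3 = 115e9 + 4*15e9/3 = 135000000000.0 Pa
Then divide by density:
135000000000.0 / 2675 = 50467289.7196 Pa/(kg/m^3)
Take the square root:
Vp = sqrt(50467289.7196) = 7104.03 m/s

7104.03


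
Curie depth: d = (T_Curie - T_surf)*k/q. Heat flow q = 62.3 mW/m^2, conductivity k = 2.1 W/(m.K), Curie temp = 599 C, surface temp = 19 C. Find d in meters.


T_Curie - T_surf = 599 - 19 = 580 C
Convert q to W/m^2: 62.3 mW/m^2 = 0.0623 W/m^2
d = 580 * 2.1 / 0.0623 = 19550.56 m

19550.56


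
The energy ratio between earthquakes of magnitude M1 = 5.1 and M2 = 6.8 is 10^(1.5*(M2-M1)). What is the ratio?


M2 - M1 = 6.8 - 5.1 = 1.7
1.5 * 1.7 = 2.55
ratio = 10^2.55 = 354.81

354.81


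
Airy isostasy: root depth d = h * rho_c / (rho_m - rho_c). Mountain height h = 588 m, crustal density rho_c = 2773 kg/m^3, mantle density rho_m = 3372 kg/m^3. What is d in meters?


rho_m - rho_c = 3372 - 2773 = 599
d = 588 * 2773 / 599
= 1630524 / 599
= 2722.08 m

2722.08


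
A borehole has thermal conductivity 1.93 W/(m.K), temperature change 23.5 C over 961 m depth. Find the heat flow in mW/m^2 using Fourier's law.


q = k * dT / dz * 1000
= 1.93 * 23.5 / 961 * 1000
= 0.047196 * 1000
= 47.1956 mW/m^2

47.1956


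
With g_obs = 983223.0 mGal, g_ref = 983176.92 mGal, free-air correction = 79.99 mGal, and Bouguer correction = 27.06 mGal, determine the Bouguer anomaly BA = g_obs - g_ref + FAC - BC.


BA = g_obs - g_ref + FAC - BC
= 983223.0 - 983176.92 + 79.99 - 27.06
= 99.01 mGal

99.01


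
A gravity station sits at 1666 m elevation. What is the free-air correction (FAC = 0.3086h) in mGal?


FAC = 0.3086 * h
= 0.3086 * 1666
= 514.1276 mGal

514.1276


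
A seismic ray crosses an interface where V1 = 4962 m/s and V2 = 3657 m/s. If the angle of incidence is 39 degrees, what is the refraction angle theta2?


sin(theta1) = sin(39 deg) = 0.62932
sin(theta2) = V2/V1 * sin(theta1) = 3657/4962 * 0.62932 = 0.46381
theta2 = arcsin(0.46381) = 27.6332 degrees

27.6332


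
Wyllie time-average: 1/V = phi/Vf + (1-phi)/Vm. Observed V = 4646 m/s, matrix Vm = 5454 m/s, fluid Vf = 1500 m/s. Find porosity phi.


1/V - 1/Vm = 1/4646 - 1/5454 = 3.189e-05
1/Vf - 1/Vm = 1/1500 - 1/5454 = 0.00048331
phi = 3.189e-05 / 0.00048331 = 0.066

0.066


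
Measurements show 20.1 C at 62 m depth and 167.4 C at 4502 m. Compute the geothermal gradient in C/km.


dT = 167.4 - 20.1 = 147.3 C
dz = 4502 - 62 = 4440 m
gradient = dT/dz * 1000 = 147.3/4440 * 1000 = 33.1757 C/km

33.1757


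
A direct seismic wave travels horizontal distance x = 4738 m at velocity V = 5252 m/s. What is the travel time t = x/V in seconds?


t = x / V
= 4738 / 5252
= 0.9021 s

0.9021


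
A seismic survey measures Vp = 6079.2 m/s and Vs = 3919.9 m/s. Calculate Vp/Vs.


Vp/Vs = 6079.2 / 3919.9
= 1.5509

1.5509


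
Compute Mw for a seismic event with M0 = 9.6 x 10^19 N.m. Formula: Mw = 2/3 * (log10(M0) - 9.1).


log10(M0) = log10(9.6 x 10^19) = 19.9823
Mw = 2/3 * (19.9823 - 9.1)
= 2/3 * 10.8823
= 7.25

7.25


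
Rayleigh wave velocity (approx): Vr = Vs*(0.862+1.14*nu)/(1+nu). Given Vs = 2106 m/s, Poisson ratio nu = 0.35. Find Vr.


Numerator factor = 0.862 + 1.14*0.35 = 1.261
Denominator = 1 + 0.35 = 1.35
Vr = 2106 * 1.261 / 1.35 = 1967.16 m/s

1967.16


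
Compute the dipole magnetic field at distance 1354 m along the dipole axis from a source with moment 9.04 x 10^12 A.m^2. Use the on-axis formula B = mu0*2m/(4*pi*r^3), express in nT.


m = 9.04 x 10^12 = 9040000000000 A.m^2
2m = 18080000000000 A.m^2
r^3 = 1354^3 = 2482309864
B = (4pi*10^-7) * 18080000000000 / (4*pi * 2482309864) * 1e9
= 22719998.070761 / 31193625730.7 * 1e9
= 728353.8716 nT

728353.8716


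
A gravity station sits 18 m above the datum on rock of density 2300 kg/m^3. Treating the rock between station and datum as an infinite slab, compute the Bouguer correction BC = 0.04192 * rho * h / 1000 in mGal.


BC = 0.04192 * rho * h / 1000
= 0.04192 * 2300 * 18 / 1000
= 1.7355 mGal

1.7355


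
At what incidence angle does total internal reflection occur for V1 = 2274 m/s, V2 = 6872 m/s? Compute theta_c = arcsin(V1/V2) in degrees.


V1/V2 = 2274/6872 = 0.330908
theta_c = arcsin(0.330908) = 19.3239 degrees

19.3239


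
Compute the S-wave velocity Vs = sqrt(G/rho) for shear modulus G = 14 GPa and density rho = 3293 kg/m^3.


Convert G to Pa: G = 14e9 Pa
Compute G/rho = 14e9 / 3293 = 4251442.4537
Vs = sqrt(4251442.4537) = 2061.9 m/s

2061.9


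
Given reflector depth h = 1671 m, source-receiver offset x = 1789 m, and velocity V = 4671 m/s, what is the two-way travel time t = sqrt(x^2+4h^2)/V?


x^2 + 4h^2 = 1789^2 + 4*1671^2 = 3200521 + 11168964 = 14369485
sqrt(14369485) = 3790.7104
t = 3790.7104 / 4671 = 0.8115 s

0.8115


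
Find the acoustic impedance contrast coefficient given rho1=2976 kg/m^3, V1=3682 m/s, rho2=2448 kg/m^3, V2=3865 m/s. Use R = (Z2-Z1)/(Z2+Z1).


Z1 = 2976 * 3682 = 10957632
Z2 = 2448 * 3865 = 9461520
R = (9461520 - 10957632) / (9461520 + 10957632) = -1496112 / 20419152 = -0.0733

-0.0733


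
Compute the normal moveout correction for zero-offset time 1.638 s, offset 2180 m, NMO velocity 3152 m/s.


x/Vnmo = 2180/3152 = 0.691624
(x/Vnmo)^2 = 0.478344
t0^2 = 2.683044
sqrt(2.683044 + 0.478344) = 1.778029
dt = 1.778029 - 1.638 = 0.140029

0.140029


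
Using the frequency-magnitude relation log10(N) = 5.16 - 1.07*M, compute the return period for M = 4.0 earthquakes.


log10(N) = 5.16 - 1.07*4.0 = 0.88
N = 10^0.88 = 7.585776
T = 1/N = 1/7.585776 = 0.1318 years

0.1318


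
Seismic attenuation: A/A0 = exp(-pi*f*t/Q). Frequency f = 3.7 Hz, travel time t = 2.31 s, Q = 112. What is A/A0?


pi*f*t/Q = pi*3.7*2.31/112 = 0.239743
A/A0 = exp(-0.239743) = 0.78683

0.78683


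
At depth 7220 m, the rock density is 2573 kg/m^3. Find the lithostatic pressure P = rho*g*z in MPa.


P = rho * g * z / 1e6
= 2573 * 9.81 * 7220 / 1e6
= 182240958.6 / 1e6
= 182.241 MPa

182.241


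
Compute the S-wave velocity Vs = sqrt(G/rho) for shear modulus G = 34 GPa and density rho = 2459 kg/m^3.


Convert G to Pa: G = 34e9 Pa
Compute G/rho = 34e9 / 2459 = 13826758.8451
Vs = sqrt(13826758.8451) = 3718.43 m/s

3718.43


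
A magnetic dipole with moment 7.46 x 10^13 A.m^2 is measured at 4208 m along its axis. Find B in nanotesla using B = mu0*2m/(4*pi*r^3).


m = 7.46 x 10^13 = 74600000000000 A.m^2
2m = 149200000000000 A.m^2
r^3 = 4208^3 = 74512166912
B = (4pi*10^-7) * 149200000000000 / (4*pi * 74512166912) * 1e9
= 187490249.566239 / 936347504695.18 * 1e9
= 200235.755 nT

200235.755


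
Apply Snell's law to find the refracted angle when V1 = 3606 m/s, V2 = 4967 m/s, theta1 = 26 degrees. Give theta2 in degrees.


sin(theta1) = sin(26 deg) = 0.438371
sin(theta2) = V2/V1 * sin(theta1) = 4967/3606 * 0.438371 = 0.603824
theta2 = arcsin(0.603824) = 37.1443 degrees

37.1443


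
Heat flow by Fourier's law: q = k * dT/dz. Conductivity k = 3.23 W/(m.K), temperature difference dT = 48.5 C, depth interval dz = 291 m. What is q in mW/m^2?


q = k * dT / dz * 1000
= 3.23 * 48.5 / 291 * 1000
= 0.538333 * 1000
= 538.3333 mW/m^2

538.3333


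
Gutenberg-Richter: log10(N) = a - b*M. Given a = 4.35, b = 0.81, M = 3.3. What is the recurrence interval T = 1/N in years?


log10(N) = 4.35 - 0.81*3.3 = 1.677
N = 10^1.677 = 47.533523
T = 1/N = 1/47.533523 = 0.021 years

0.021


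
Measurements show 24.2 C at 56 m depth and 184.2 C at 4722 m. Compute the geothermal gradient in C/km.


dT = 184.2 - 24.2 = 160.0 C
dz = 4722 - 56 = 4666 m
gradient = dT/dz * 1000 = 160.0/4666 * 1000 = 34.2906 C/km

34.2906


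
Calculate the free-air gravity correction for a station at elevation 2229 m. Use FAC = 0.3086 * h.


FAC = 0.3086 * h
= 0.3086 * 2229
= 687.8694 mGal

687.8694


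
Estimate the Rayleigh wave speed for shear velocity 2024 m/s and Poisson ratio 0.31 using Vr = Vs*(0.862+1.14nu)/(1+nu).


Numerator factor = 0.862 + 1.14*0.31 = 1.2154
Denominator = 1 + 0.31 = 1.31
Vr = 2024 * 1.2154 / 1.31 = 1877.84 m/s

1877.84


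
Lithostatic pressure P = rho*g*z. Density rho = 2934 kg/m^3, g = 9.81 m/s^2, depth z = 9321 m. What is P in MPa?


P = rho * g * z / 1e6
= 2934 * 9.81 * 9321 / 1e6
= 268282055.34 / 1e6
= 268.2821 MPa

268.2821


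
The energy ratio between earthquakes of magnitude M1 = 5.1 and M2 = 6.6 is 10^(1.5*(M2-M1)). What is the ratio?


M2 - M1 = 6.6 - 5.1 = 1.5
1.5 * 1.5 = 2.25
ratio = 10^2.25 = 177.83

177.83


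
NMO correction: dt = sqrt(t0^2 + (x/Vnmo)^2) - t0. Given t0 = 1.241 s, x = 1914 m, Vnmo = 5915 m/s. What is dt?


x/Vnmo = 1914/5915 = 0.323584
(x/Vnmo)^2 = 0.104707
t0^2 = 1.540081
sqrt(1.540081 + 0.104707) = 1.282493
dt = 1.282493 - 1.241 = 0.041493

0.041493


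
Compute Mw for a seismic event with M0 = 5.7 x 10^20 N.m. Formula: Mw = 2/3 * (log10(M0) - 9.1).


log10(M0) = log10(5.7 x 10^20) = 20.7559
Mw = 2/3 * (20.7559 - 9.1)
= 2/3 * 11.6559
= 7.77

7.77


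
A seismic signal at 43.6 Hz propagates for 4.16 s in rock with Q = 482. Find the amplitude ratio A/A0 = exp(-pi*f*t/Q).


pi*f*t/Q = pi*43.6*4.16/482 = 1.182177
A/A0 = exp(-1.182177) = 0.30661

0.30661


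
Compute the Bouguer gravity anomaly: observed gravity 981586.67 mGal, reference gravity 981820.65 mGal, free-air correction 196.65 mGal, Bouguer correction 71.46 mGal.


BA = g_obs - g_ref + FAC - BC
= 981586.67 - 981820.65 + 196.65 - 71.46
= -108.79 mGal

-108.79


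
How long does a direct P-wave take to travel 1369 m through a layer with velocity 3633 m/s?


t = x / V
= 1369 / 3633
= 0.3768 s

0.3768


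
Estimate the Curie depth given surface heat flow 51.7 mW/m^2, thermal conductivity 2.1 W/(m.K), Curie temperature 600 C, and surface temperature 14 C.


T_Curie - T_surf = 600 - 14 = 586 C
Convert q to W/m^2: 51.7 mW/m^2 = 0.0517 W/m^2
d = 586 * 2.1 / 0.0517 = 23802.71 m

23802.71


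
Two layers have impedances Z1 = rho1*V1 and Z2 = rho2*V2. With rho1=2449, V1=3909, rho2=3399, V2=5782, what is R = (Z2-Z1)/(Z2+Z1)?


Z1 = 2449 * 3909 = 9573141
Z2 = 3399 * 5782 = 19653018
R = (19653018 - 9573141) / (19653018 + 9573141) = 10079877 / 29226159 = 0.3449

0.3449


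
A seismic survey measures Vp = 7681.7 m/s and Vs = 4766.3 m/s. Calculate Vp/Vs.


Vp/Vs = 7681.7 / 4766.3
= 1.6117

1.6117


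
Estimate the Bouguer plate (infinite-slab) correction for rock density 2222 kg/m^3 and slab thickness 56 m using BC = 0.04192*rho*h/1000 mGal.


BC = 0.04192 * rho * h / 1000
= 0.04192 * 2222 * 56 / 1000
= 5.2162 mGal

5.2162


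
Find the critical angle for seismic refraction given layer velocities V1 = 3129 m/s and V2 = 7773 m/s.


V1/V2 = 3129/7773 = 0.402547
theta_c = arcsin(0.402547) = 23.7375 degrees

23.7375


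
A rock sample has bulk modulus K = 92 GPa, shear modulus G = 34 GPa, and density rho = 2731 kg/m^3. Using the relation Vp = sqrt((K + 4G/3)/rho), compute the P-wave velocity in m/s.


First compute the effective modulus:
K + 4G/3 = 92e9 + 4*34e9/3 = 137333333333.33 Pa
Then divide by density:
137333333333.33 / 2731 = 50286830.2209 Pa/(kg/m^3)
Take the square root:
Vp = sqrt(50286830.2209) = 7091.32 m/s

7091.32


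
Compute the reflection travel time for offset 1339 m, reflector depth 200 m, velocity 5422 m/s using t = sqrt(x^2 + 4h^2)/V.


x^2 + 4h^2 = 1339^2 + 4*200^2 = 1792921 + 160000 = 1952921
sqrt(1952921) = 1397.4695
t = 1397.4695 / 5422 = 0.2577 s

0.2577


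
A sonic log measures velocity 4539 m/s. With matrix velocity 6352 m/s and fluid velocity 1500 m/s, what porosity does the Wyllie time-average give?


1/V - 1/Vm = 1/4539 - 1/6352 = 6.288e-05
1/Vf - 1/Vm = 1/1500 - 1/6352 = 0.00050924
phi = 6.288e-05 / 0.00050924 = 0.1235

0.1235


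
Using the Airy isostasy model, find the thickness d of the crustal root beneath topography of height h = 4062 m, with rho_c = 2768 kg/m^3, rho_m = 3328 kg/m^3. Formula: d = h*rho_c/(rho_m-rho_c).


rho_m - rho_c = 3328 - 2768 = 560
d = 4062 * 2768 / 560
= 11243616 / 560
= 20077.89 m

20077.89


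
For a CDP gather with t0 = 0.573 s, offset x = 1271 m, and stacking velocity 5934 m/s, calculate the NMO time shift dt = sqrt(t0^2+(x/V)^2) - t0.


x/Vnmo = 1271/5934 = 0.214189
(x/Vnmo)^2 = 0.045877
t0^2 = 0.328329
sqrt(0.328329 + 0.045877) = 0.611724
dt = 0.611724 - 0.573 = 0.038724

0.038724


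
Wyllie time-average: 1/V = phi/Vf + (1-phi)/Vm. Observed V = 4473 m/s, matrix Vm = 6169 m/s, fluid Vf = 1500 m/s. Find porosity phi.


1/V - 1/Vm = 1/4473 - 1/6169 = 6.146e-05
1/Vf - 1/Vm = 1/1500 - 1/6169 = 0.00050457
phi = 6.146e-05 / 0.00050457 = 0.1218

0.1218


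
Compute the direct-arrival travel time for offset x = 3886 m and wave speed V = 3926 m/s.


t = x / V
= 3886 / 3926
= 0.9898 s

0.9898


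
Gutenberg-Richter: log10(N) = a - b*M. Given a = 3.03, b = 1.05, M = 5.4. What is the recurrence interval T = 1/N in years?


log10(N) = 3.03 - 1.05*5.4 = -2.64
N = 10^-2.64 = 0.002291
T = 1/N = 1/0.002291 = 436.5158 years

436.5158


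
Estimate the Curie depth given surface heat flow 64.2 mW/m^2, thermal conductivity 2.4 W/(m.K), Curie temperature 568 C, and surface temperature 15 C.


T_Curie - T_surf = 568 - 15 = 553 C
Convert q to W/m^2: 64.2 mW/m^2 = 0.0642 W/m^2
d = 553 * 2.4 / 0.0642 = 20672.9 m

20672.9


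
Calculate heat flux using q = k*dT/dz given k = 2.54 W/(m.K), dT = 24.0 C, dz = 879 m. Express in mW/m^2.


q = k * dT / dz * 1000
= 2.54 * 24.0 / 879 * 1000
= 0.069352 * 1000
= 69.3515 mW/m^2

69.3515


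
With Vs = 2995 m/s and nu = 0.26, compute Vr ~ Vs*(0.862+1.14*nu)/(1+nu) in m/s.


Numerator factor = 0.862 + 1.14*0.26 = 1.1584
Denominator = 1 + 0.26 = 1.26
Vr = 2995 * 1.1584 / 1.26 = 2753.5 m/s

2753.5


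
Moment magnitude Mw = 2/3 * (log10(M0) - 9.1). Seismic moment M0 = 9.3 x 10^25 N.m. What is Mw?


log10(M0) = log10(9.3 x 10^25) = 25.9685
Mw = 2/3 * (25.9685 - 9.1)
= 2/3 * 16.8685
= 11.25

11.25


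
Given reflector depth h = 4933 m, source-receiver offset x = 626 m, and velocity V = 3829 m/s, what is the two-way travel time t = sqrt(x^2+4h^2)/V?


x^2 + 4h^2 = 626^2 + 4*4933^2 = 391876 + 97337956 = 97729832
sqrt(97729832) = 9885.84
t = 9885.84 / 3829 = 2.5818 s

2.5818


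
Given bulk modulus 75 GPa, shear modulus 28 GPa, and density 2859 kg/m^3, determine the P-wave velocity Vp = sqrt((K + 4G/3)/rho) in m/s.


First compute the effective modulus:
K + 4G/3 = 75e9 + 4*28e9/3 = 112333333333.33 Pa
Then divide by density:
112333333333.33 / 2859 = 39291127.4338 Pa/(kg/m^3)
Take the square root:
Vp = sqrt(39291127.4338) = 6268.26 m/s

6268.26


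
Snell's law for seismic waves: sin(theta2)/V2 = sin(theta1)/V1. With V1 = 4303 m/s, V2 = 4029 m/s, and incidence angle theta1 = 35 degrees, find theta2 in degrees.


sin(theta1) = sin(35 deg) = 0.573576
sin(theta2) = V2/V1 * sin(theta1) = 4029/4303 * 0.573576 = 0.537053
theta2 = arcsin(0.537053) = 32.4833 degrees

32.4833


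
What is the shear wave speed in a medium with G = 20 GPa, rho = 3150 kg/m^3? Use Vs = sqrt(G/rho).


Convert G to Pa: G = 20e9 Pa
Compute G/rho = 20e9 / 3150 = 6349206.3492
Vs = sqrt(6349206.3492) = 2519.76 m/s

2519.76


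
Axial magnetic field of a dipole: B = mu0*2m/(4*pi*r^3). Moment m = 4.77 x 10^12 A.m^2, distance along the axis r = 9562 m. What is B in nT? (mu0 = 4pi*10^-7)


m = 4.77 x 10^12 = 4770000000000 A.m^2
2m = 9540000000000 A.m^2
r^3 = 9562^3 = 874271292328
B = (4pi*10^-7) * 9540000000000 / (4*pi * 874271292328) * 1e9
= 11988317.566099 / 10986417076888.4 * 1e9
= 1091.1945 nT

1091.1945


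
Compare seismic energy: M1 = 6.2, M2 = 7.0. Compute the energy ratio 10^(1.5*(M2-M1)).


M2 - M1 = 7.0 - 6.2 = 0.8
1.5 * 0.8 = 1.2
ratio = 10^1.2 = 15.85

15.85


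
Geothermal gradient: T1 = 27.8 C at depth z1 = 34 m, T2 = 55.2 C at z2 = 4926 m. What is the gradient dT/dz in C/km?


dT = 55.2 - 27.8 = 27.4 C
dz = 4926 - 34 = 4892 m
gradient = dT/dz * 1000 = 27.4/4892 * 1000 = 5.601 C/km

5.601


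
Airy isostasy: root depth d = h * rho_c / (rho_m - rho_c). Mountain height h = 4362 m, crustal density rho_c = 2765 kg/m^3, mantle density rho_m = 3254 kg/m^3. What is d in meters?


rho_m - rho_c = 3254 - 2765 = 489
d = 4362 * 2765 / 489
= 12060930 / 489
= 24664.48 m

24664.48


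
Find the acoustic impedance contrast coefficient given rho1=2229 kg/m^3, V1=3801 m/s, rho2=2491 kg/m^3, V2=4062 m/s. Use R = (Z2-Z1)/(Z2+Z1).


Z1 = 2229 * 3801 = 8472429
Z2 = 2491 * 4062 = 10118442
R = (10118442 - 8472429) / (10118442 + 8472429) = 1646013 / 18590871 = 0.0885

0.0885


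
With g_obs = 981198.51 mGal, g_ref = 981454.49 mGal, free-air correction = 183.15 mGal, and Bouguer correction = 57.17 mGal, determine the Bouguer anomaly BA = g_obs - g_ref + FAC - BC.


BA = g_obs - g_ref + FAC - BC
= 981198.51 - 981454.49 + 183.15 - 57.17
= -130.0 mGal

-130.0


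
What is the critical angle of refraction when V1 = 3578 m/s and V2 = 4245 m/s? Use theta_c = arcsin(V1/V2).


V1/V2 = 3578/4245 = 0.842874
theta_c = arcsin(0.842874) = 57.4449 degrees

57.4449


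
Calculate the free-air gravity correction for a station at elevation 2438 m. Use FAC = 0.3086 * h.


FAC = 0.3086 * h
= 0.3086 * 2438
= 752.3668 mGal

752.3668


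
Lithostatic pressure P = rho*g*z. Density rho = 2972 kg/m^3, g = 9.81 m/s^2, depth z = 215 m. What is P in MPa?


P = rho * g * z / 1e6
= 2972 * 9.81 * 215 / 1e6
= 6268393.8 / 1e6
= 6.2684 MPa

6.2684


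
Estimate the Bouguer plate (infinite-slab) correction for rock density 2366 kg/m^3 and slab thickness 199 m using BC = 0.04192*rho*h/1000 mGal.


BC = 0.04192 * rho * h / 1000
= 0.04192 * 2366 * 199 / 1000
= 19.7374 mGal

19.7374


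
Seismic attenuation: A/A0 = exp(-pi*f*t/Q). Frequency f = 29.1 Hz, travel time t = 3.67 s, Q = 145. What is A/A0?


pi*f*t/Q = pi*29.1*3.67/145 = 2.31388
A/A0 = exp(-2.31388) = 0.098877

0.098877


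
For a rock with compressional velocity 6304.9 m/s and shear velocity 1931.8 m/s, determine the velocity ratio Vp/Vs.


Vp/Vs = 6304.9 / 1931.8
= 3.2637

3.2637


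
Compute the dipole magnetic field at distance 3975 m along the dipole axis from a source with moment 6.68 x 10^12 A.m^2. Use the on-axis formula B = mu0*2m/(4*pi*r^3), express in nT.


m = 6.68 x 10^12 = 6680000000000 A.m^2
2m = 13360000000000 A.m^2
r^3 = 3975^3 = 62807484375
B = (4pi*10^-7) * 13360000000000 / (4*pi * 62807484375) * 1e9
= 16788671.140784 / 789262126011.82 * 1e9
= 21271.3503 nT

21271.3503


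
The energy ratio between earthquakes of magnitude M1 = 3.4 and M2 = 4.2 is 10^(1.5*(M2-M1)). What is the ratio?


M2 - M1 = 4.2 - 3.4 = 0.8
1.5 * 0.8 = 1.2
ratio = 10^1.2 = 15.85

15.85


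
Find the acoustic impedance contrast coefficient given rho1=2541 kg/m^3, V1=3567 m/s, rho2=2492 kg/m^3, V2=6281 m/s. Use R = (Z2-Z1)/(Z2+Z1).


Z1 = 2541 * 3567 = 9063747
Z2 = 2492 * 6281 = 15652252
R = (15652252 - 9063747) / (15652252 + 9063747) = 6588505 / 24715999 = 0.2666

0.2666


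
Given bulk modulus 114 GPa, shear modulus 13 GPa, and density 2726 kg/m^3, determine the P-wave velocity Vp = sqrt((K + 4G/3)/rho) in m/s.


First compute the effective modulus:
K + 4G/3 = 114e9 + 4*13e9/3 = 131333333333.33 Pa
Then divide by density:
131333333333.33 / 2726 = 48178038.6403 Pa/(kg/m^3)
Take the square root:
Vp = sqrt(48178038.6403) = 6941.04 m/s

6941.04


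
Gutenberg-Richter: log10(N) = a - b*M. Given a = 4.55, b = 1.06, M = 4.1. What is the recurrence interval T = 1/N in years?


log10(N) = 4.55 - 1.06*4.1 = 0.204
N = 10^0.204 = 1.599558
T = 1/N = 1/1.599558 = 0.6252 years

0.6252


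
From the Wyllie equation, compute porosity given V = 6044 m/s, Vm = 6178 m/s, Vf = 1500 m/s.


1/V - 1/Vm = 1/6044 - 1/6178 = 3.59e-06
1/Vf - 1/Vm = 1/1500 - 1/6178 = 0.0005048
phi = 3.59e-06 / 0.0005048 = 0.0071

0.0071


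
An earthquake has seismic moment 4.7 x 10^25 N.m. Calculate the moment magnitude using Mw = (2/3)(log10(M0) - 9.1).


log10(M0) = log10(4.7 x 10^25) = 25.6721
Mw = 2/3 * (25.6721 - 9.1)
= 2/3 * 16.5721
= 11.05

11.05


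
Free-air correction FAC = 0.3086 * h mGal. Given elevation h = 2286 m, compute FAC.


FAC = 0.3086 * h
= 0.3086 * 2286
= 705.4596 mGal

705.4596


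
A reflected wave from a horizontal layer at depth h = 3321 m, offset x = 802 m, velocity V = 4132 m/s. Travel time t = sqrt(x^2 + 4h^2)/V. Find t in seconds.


x^2 + 4h^2 = 802^2 + 4*3321^2 = 643204 + 44116164 = 44759368
sqrt(44759368) = 6690.2442
t = 6690.2442 / 4132 = 1.6191 s

1.6191


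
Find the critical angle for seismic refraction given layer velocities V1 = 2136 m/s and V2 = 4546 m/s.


V1/V2 = 2136/4546 = 0.469864
theta_c = arcsin(0.469864) = 28.0254 degrees

28.0254


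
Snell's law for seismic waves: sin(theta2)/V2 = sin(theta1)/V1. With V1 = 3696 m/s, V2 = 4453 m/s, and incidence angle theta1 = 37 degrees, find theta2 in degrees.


sin(theta1) = sin(37 deg) = 0.601815
sin(theta2) = V2/V1 * sin(theta1) = 4453/3696 * 0.601815 = 0.725076
theta2 = arcsin(0.725076) = 46.4752 degrees

46.4752


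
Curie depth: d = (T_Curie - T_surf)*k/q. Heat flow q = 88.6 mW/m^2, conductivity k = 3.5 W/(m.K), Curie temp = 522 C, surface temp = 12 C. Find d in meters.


T_Curie - T_surf = 522 - 12 = 510 C
Convert q to W/m^2: 88.6 mW/m^2 = 0.0886 W/m^2
d = 510 * 3.5 / 0.0886 = 20146.73 m

20146.73


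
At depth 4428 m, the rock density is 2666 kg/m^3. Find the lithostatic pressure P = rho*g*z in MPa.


P = rho * g * z / 1e6
= 2666 * 9.81 * 4428 / 1e6
= 115807520.88 / 1e6
= 115.8075 MPa

115.8075


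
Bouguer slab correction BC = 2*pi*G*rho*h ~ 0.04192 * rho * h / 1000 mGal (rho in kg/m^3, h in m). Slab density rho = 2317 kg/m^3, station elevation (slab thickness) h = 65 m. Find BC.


BC = 0.04192 * rho * h / 1000
= 0.04192 * 2317 * 65 / 1000
= 6.3134 mGal

6.3134


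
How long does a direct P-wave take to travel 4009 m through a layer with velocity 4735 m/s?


t = x / V
= 4009 / 4735
= 0.8467 s

0.8467
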